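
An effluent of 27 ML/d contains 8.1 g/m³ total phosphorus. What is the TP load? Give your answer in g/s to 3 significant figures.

27 ML/d = 0.3125 m³/s.
Mass flux = Q·C = 0.3125 m³/s × 8.1 g/m³ = 2.531 g/s.

2.53 g/s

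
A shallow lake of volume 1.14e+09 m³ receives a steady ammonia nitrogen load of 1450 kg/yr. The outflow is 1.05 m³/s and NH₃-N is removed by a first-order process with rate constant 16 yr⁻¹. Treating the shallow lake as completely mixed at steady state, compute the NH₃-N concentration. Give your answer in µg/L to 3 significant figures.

0.0794 µg/L

Outflow Q = 1.05 m³/s × 3.156e+07 s/yr = 3.314e+07 m³/yr.
Steady-state CSTR mass balance: W = Q·C + k·V·C, so C = W/(Q + kV).
Q + kV = 3.314e+07 + 16·1.14e+09 = 1.827e+10 m³/yr.
C = 1450/1.827e+10 = 7.935e-08 kg/m³ = 7.935e-05 mg/L = 0.07935 µg/L.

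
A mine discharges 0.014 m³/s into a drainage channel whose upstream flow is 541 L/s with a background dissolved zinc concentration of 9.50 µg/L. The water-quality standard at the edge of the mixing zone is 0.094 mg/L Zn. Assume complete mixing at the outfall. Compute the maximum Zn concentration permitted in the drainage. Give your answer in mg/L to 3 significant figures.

3.36 mg/L

541 L/s = 0.541 m³/s.
9.50 µg/L = 0.0095 mg/L.
Mass balance: 0.094·0.555 = 0.014·Cₑ + 0.541·0.0095.
Cₑ = (0.05217 − 0.005139) / 0.014 = 3.359 mg/L.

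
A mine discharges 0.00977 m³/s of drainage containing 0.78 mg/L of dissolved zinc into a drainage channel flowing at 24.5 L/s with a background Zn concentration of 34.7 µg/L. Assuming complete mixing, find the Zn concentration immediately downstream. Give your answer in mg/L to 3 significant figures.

0.247 mg/L

24.5 L/s = 0.0245 m³/s.
34.7 µg/L = 0.0347 mg/L.
Flow-weighted mixing gives C = (0.00977·0.78 + 0.0245·0.0347) / (0.00977 + 0.0245) = 0.008471/0.03427 = 0.2472 mg/L.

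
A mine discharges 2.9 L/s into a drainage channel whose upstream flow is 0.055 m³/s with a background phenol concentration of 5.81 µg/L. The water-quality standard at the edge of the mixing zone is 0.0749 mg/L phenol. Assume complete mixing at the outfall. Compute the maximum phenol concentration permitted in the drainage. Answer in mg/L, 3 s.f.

2.9 L/s = 0.0029 m³/s.
5.81 µg/L = 0.00581 mg/L.
Mass balance: 0.0749·0.0579 = 0.0029·Cₑ + 0.055·0.00581.
Cₑ = (0.004337 − 0.0003195) / 0.0029 = 1.385 mg/L.

1.39 mg/L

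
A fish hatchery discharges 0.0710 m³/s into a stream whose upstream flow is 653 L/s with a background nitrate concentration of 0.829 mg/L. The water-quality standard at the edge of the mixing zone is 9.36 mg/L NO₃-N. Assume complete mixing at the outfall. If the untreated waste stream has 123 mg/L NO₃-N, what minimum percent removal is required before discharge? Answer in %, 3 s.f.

653 L/s = 0.653 m³/s.
Mass balance: 9.36·0.724 = 0.071·Cₑ + 0.653·0.829.
Cₑ = (6.777 − 0.5413) / 0.071 = 87.82 mg/L.
Required removal = 1 − 87.82/123 = 28.6 %.

28.6 %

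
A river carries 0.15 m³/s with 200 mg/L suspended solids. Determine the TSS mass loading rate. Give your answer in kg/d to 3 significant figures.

Mass flux = Q·C = 0.15 m³/s × 200 g/m³ = 30 g/s.
= 30 g/s × 86.4 = 2592 kg/d.

2590 kg/d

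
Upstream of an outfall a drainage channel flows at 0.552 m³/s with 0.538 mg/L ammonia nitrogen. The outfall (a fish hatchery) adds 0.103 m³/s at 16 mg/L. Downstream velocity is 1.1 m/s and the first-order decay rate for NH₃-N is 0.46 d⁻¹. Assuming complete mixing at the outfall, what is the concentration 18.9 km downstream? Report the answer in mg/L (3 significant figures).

2.71 mg/L

After complete mixing, C₀ = (0.103·16 + 0.552·0.538) / 0.655 = 2.969 mg/L.
Travel time t = 1.89e+04 m / 1.1 m/s = 1.718e+04 s = 0.1989 d.
C = 2.969·exp(−0.46·0.1989) = 2.969·0.9126 = 2.71 mg/L.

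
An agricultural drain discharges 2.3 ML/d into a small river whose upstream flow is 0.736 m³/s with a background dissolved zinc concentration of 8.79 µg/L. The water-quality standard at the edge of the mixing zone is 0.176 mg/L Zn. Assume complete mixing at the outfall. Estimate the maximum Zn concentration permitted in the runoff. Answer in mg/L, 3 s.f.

4.80 mg/L

2.3 ML/d = 0.02662 m³/s.
8.79 µg/L = 0.00879 mg/L.
Mass balance: 0.176·0.7626 = 0.02662·Cₑ + 0.736·0.00879.
Cₑ = (0.1342 − 0.006469) / 0.02662 = 4.799 mg/L.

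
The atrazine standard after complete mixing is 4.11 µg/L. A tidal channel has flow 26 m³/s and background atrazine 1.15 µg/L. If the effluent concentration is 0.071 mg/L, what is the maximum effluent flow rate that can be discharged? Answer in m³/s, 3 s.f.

1.15 µg/L = 0.00115 mg/L.
4.11 µg/L = 0.00411 mg/L.
Mass balance at complete mixing: C_std·(Q_w + Q_r) = Q_w·C_e + Q_r·C_b.
Rearranging, Q_w = Q_r·(C_std − C_b)/(C_e − C_std) = 26·(0.00411 − 0.00115) / (0.071 − 0.00411) = 1.151 m³/s.

1.15 m³/s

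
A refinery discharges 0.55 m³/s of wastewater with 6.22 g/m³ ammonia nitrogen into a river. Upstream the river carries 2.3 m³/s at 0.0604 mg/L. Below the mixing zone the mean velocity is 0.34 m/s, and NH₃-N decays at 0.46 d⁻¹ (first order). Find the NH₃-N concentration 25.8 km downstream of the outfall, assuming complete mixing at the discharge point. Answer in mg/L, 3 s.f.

After complete mixing, C₀ = (0.55·6.22 + 2.3·0.0604) / 2.85 = 1.249 mg/L.
Travel time t = 2.58e+04 m / 0.34 m/s = 7.588e+04 s = 0.8783 d.
C = 1.249·exp(−0.46·0.8783) = 1.249·0.6676 = 0.8339 mg/L.

0.834 mg/L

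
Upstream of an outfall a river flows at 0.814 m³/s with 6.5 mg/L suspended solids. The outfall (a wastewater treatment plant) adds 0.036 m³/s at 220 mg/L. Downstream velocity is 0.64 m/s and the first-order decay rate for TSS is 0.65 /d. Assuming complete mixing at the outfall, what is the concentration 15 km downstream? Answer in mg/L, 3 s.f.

After complete mixing, C₀ = (0.036·220 + 0.814·6.5) / 0.85 = 15.54 mg/L.
Travel time t = 1.5e+04 m / 0.64 m/s = 2.344e+04 s = 0.2713 d.
C = 15.54·exp(−0.65·0.2713) = 15.54·0.8383 = 13.03 mg/L.

13.0 mg/L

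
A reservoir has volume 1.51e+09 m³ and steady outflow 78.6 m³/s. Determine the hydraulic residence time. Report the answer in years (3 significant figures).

0.609 yr

Q = 78.6 m³/s × 3.156e+07 s/yr = 2.48e+09 m³/yr.
Hydraulic residence time τ = V/Q = 1.51e+09/2.48e+09 = 0.6088 yr.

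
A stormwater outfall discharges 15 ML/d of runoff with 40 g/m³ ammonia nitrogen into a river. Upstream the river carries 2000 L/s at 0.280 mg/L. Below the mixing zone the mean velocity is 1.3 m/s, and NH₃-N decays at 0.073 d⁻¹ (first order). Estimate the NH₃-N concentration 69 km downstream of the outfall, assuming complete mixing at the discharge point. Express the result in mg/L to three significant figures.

3.30 mg/L

15 ML/d = 0.1736 m³/s.
2000 L/s = 2 m³/s.
After complete mixing, C₀ = (0.1736·40 + 2·0.28) / 2.174 = 3.453 mg/L.
Travel time t = 6.9e+04 m / 1.3 m/s = 5.308e+04 s = 0.6143 d.
C = 3.453·exp(−0.073·0.6143) = 3.453·0.9561 = 3.301 mg/L.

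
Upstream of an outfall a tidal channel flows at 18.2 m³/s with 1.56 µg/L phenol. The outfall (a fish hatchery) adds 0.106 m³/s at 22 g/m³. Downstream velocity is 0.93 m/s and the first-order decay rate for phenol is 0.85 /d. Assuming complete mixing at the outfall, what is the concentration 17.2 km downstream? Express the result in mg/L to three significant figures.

0.107 mg/L

1.56 µg/L = 0.00156 mg/L.
After complete mixing, C₀ = (0.106·22 + 18.2·0.00156) / 18.31 = 0.1289 mg/L.
Travel time t = 1.72e+04 m / 0.93 m/s = 1.849e+04 s = 0.2141 d.
C = 0.1289·exp(−0.85·0.2141) = 0.1289·0.8336 = 0.1075 mg/L.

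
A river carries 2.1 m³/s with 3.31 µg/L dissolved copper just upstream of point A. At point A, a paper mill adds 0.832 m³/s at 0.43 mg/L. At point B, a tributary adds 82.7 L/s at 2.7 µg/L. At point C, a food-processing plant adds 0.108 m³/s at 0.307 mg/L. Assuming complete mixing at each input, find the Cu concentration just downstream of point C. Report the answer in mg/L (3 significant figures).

0.127 mg/L

3.31 µg/L = 0.00331 mg/L.
After input A: C = (2.1·0.00331 + 0.832·0.43) / 2.932 = 0.1244 mg/L.
82.7 L/s = 0.0827 m³/s.
2.7 µg/L = 0.0027 mg/L.
After input B: C = (2.932·0.1244 + 0.0827·0.0027) / 3.015 = 0.1211 mg/L.
After input C: C = (3.015·0.1211 + 0.108·0.307) / 3.123 = 0.1275 mg/L.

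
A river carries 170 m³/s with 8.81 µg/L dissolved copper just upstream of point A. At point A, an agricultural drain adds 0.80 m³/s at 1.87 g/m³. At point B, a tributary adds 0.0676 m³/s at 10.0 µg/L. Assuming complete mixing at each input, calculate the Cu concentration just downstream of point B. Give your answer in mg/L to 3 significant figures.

8.81 µg/L = 0.00881 mg/L.
After input A: C = (170·0.00881 + 0.8·1.87) / 170.8 = 0.01753 mg/L.
10.0 µg/L = 0.01 mg/L.
After input B: C = (170.8·0.01753 + 0.0676·0.01) / 170.9 = 0.01752 mg/L.

0.0175 mg/L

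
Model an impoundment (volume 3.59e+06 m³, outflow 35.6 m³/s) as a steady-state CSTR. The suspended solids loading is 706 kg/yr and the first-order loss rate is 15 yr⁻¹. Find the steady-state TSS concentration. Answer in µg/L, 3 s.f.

0.600 µg/L

Outflow Q = 35.6 m³/s × 3.156e+07 s/yr = 1.123e+09 m³/yr.
Steady-state CSTR mass balance: W = Q·C + k·V·C, so C = W/(Q + kV).
Q + kV = 1.123e+09 + 15·3.59e+06 = 1.177e+09 m³/yr.
C = 706/1.177e+09 = 5.997e-07 kg/m³ = 0.0005997 mg/L = 0.5997 µg/L.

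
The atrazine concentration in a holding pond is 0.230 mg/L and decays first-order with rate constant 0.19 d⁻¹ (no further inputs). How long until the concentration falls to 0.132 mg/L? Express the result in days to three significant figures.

2.92 d

t = ln(C₀/C)/k = ln(0.230/0.132)/0.19 = 0.5553/0.19 = 2.923 d.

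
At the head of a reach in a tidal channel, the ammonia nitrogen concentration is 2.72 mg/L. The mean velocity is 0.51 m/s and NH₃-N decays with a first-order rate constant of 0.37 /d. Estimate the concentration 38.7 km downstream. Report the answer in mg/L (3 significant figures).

1.97 mg/L

Travel time t = 38.7 km / 0.51 m/s = 3.87e+04/0.51 = 7.588e+04 s = 0.8783 d.
First-order decay: C = 2.72·exp(−0.37·0.8783) = 2.72·0.7226 = 1.965 mg/L.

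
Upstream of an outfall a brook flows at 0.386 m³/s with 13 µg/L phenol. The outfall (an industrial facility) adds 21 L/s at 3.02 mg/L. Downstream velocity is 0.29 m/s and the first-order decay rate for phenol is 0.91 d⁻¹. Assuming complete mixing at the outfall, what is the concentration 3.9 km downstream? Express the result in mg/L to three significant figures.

0.146 mg/L

21 L/s = 0.021 m³/s.
13 µg/L = 0.013 mg/L.
After complete mixing, C₀ = (0.021·3.02 + 0.386·0.013) / 0.407 = 0.1682 mg/L.
Travel time t = 3900 m / 0.29 m/s = 1.345e+04 s = 0.1557 d.
C = 0.1682·exp(−0.91·0.1557) = 0.1682·0.8679 = 0.1459 mg/L.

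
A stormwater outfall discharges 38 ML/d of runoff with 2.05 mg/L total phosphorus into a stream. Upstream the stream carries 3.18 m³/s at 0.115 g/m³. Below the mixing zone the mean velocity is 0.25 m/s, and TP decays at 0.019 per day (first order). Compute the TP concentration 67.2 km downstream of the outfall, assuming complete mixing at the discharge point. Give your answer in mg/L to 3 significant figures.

38 ML/d = 0.4398 m³/s.
After complete mixing, C₀ = (0.4398·2.05 + 3.18·0.115) / 3.62 = 0.3501 mg/L.
Travel time t = 6.72e+04 m / 0.25 m/s = 2.688e+05 s = 3.111 d.
C = 0.3501·exp(−0.019·3.111) = 0.3501·0.9426 = 0.33 mg/L.

0.330 mg/L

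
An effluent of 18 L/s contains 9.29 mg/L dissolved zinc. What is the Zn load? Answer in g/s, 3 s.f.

18 L/s = 0.018 m³/s.
Mass flux = Q·C = 0.018 m³/s × 9.29 g/m³ = 0.1672 g/s.

0.167 g/s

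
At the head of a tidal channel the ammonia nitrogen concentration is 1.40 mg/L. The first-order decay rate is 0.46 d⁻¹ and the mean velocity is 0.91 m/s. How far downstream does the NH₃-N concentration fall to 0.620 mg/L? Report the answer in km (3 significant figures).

139 km

From C = C₀·e^(−kt), t = ln(C₀/C)/k = ln(1.40/0.620)/0.46 = 0.8145/0.46 = 1.771 d.
Distance = v·t = 0.91 m/s × 1.53e+05 s = 1.392e+05 m = 139.2 km.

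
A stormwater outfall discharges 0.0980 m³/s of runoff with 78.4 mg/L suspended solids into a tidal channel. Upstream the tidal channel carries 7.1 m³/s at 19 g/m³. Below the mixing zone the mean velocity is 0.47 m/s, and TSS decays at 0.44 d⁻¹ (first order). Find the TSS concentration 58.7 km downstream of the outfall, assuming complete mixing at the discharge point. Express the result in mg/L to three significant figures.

10.5 mg/L

After complete mixing, C₀ = (0.098·78.4 + 7.1·19) / 7.198 = 19.81 mg/L.
Travel time t = 5.87e+04 m / 0.47 m/s = 1.249e+05 s = 1.446 d.
C = 19.81·exp(−0.44·1.446) = 19.81·0.5294 = 10.49 mg/L.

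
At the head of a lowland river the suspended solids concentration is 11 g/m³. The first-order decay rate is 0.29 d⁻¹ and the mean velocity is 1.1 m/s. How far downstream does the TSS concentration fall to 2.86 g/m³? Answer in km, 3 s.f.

From C = C₀·e^(−kt), t = ln(C₀/C)/k = ln(11/2.86)/0.29 = 1.347/0.29 = 4.645 d.
Distance = v·t = 1.1 m/s × 4.013e+05 s = 4.415e+05 m = 441.5 km.

441 km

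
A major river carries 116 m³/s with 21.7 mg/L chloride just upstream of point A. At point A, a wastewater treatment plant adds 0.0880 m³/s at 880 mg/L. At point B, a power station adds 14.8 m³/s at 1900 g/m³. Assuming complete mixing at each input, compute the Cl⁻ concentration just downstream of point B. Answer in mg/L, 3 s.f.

235 mg/L

After input A: C = (116·21.7 + 0.088·880) / 116.1 = 22.35 mg/L.
After input B: C = (116.1·22.35 + 14.8·1900) / 130.9 = 234.7 mg/L.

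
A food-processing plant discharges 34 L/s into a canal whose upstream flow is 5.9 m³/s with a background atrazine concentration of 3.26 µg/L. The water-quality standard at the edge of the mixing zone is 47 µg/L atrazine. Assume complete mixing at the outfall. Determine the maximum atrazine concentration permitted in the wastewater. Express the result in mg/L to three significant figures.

7.64 mg/L

34 L/s = 0.034 m³/s.
3.26 µg/L = 0.00326 mg/L.
47 µg/L = 0.047 mg/L.
Mass balance: 0.047·5.934 = 0.034·Cₑ + 5.9·0.00326.
Cₑ = (0.2789 − 0.01923) / 0.034 = 7.637 mg/L.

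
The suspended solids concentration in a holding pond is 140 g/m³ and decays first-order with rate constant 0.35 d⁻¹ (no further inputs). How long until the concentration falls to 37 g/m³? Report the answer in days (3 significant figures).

t = ln(C₀/C)/k = ln(140/37)/0.35 = 1.331/0.35 = 3.802 d.

3.80 d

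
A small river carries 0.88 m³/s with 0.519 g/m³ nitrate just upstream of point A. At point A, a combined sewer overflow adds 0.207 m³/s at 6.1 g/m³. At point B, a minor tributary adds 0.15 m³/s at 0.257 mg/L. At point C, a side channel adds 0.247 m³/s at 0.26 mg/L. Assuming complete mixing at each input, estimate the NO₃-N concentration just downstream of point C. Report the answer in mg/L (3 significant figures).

After input A: C = (0.88·0.519 + 0.207·6.1) / 1.087 = 1.582 mg/L.
After input B: C = (1.087·1.582 + 0.15·0.257) / 1.237 = 1.421 mg/L.
After input C: C = (1.237·1.421 + 0.247·0.26) / 1.484 = 1.228 mg/L.

1.23 mg/L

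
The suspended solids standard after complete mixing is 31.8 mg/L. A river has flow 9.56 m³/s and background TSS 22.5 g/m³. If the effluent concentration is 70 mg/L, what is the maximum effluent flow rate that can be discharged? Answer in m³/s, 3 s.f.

2.33 m³/s

Mass balance at complete mixing: C_std·(Q_w + Q_r) = Q_w·C_e + Q_r·C_b.
Rearranging, Q_w = Q_r·(C_std − C_b)/(C_e − C_std) = 9.56·(31.8 − 22.5) / (70 − 31.8) = 2.327 m³/s.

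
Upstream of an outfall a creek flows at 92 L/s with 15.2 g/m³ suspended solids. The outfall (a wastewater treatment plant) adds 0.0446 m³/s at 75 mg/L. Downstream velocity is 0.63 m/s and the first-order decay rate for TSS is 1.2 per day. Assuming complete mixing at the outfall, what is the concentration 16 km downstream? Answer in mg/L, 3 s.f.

24.4 mg/L

92 L/s = 0.092 m³/s.
After complete mixing, C₀ = (0.0446·75 + 0.092·15.2) / 0.1366 = 34.72 mg/L.
Travel time t = 1.6e+04 m / 0.63 m/s = 2.54e+04 s = 0.2939 d.
C = 34.72·exp(−1.2·0.2939) = 34.72·0.7028 = 24.4 mg/L.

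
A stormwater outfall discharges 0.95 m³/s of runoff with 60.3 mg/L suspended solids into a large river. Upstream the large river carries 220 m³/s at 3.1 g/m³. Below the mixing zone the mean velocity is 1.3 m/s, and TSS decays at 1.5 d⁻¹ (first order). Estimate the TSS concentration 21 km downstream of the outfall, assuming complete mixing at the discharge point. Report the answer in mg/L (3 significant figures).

2.53 mg/L

After complete mixing, C₀ = (0.95·60.3 + 220·3.1) / 220.9 = 3.346 mg/L.
Travel time t = 2.1e+04 m / 1.3 m/s = 1.615e+04 s = 0.187 d.
C = 3.346·exp(−1.5·0.187) = 3.346·0.7554 = 2.528 mg/L.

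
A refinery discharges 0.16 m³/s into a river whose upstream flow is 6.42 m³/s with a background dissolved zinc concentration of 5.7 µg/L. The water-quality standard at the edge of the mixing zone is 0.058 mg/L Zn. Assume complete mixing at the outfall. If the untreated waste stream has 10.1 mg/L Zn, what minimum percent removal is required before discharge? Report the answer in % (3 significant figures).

5.7 µg/L = 0.0057 mg/L.
Mass balance: 0.058·6.58 = 0.16·Cₑ + 6.42·0.0057.
Cₑ = (0.3816 − 0.03659) / 0.16 = 2.157 mg/L.
Required removal = 1 − 2.157/10.1 = 78.65 %.

78.6 %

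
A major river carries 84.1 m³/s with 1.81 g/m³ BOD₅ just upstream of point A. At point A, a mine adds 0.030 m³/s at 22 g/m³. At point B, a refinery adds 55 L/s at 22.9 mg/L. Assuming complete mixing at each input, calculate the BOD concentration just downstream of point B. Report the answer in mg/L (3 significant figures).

1.83 mg/L

After input A: C = (84.1·1.81 + 0.03·22) / 84.13 = 1.817 mg/L.
55 L/s = 0.055 m³/s.
After input B: C = (84.13·1.817 + 0.055·22.9) / 84.19 = 1.831 mg/L.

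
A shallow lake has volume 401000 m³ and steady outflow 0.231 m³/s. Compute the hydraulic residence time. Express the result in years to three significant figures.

Q = 0.231 m³/s × 3.156e+07 s/yr = 7.29e+06 m³/yr.
Hydraulic residence time τ = V/Q = 401000/7.29e+06 = 0.05501 yr.

0.0550 yr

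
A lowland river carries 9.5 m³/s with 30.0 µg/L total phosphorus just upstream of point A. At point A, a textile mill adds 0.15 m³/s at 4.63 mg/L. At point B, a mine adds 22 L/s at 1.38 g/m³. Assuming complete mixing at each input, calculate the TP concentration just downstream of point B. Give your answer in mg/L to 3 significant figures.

30.0 µg/L = 0.03 mg/L.
After input A: C = (9.5·0.03 + 0.15·4.63) / 9.65 = 0.1015 mg/L.
22 L/s = 0.022 m³/s.
After input B: C = (9.65·0.1015 + 0.022·1.38) / 9.672 = 0.1044 mg/L.

0.104 mg/L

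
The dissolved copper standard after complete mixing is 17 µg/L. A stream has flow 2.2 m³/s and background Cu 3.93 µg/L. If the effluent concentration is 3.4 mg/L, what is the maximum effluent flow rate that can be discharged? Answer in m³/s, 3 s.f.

0.00850 m³/s

3.93 µg/L = 0.00393 mg/L.
17 µg/L = 0.017 mg/L.
Mass balance at complete mixing: C_std·(Q_w + Q_r) = Q_w·C_e + Q_r·C_b.
Rearranging, Q_w = Q_r·(C_std − C_b)/(C_e − C_std) = 2.2·(0.017 − 0.00393) / (3.4 − 0.017) = 0.0085 m³/s.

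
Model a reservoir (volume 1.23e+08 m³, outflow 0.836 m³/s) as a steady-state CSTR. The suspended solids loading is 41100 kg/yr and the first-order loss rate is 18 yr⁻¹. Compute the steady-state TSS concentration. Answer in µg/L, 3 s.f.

Outflow Q = 0.836 m³/s × 3.156e+07 s/yr = 2.638e+07 m³/yr.
Steady-state CSTR mass balance: W = Q·C + k·V·C, so C = W/(Q + kV).
Q + kV = 2.638e+07 + 18·1.23e+08 = 2.24e+09 m³/yr.
C = 41100/2.24e+09 = 1.835e-05 kg/m³ = 0.01835 mg/L = 18.35 µg/L.

18.3 µg/L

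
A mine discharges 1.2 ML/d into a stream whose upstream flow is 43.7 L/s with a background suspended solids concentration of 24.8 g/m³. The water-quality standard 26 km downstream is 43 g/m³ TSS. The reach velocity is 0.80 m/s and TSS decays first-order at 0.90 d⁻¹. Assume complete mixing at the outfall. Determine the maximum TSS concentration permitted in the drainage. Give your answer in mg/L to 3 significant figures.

172 mg/L

1.2 ML/d = 0.01389 m³/s.
43.7 L/s = 0.0437 m³/s.
Travel time to the compliance point: t = 2.6e+04/0.80 = 3.25e+04 s = 0.3762 d; decay factor exp(−0.90·0.3762) = 0.7128.
So the concentration just after mixing may be at most 43/0.7128 = 60.32 mg/L.
Mass balance: 60.32·0.05759 = 0.01389·Cₑ + 0.0437·24.8.
Cₑ = (3.474 − 1.084) / 0.01389 = 172.1 mg/L.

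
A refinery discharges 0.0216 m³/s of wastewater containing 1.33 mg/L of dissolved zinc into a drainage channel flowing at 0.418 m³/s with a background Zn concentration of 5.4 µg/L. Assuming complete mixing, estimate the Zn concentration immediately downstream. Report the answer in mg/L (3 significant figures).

5.4 µg/L = 0.0054 mg/L.
Flow-weighted mixing gives C = (0.0216·1.33 + 0.418·0.0054) / (0.0216 + 0.418) = 0.03099/0.4396 = 0.07048 mg/L.

0.0705 mg/L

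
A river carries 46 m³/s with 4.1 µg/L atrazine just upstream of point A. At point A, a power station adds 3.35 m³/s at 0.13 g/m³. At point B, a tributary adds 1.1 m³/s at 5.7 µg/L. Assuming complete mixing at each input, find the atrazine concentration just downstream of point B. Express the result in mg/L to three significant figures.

0.0125 mg/L

4.1 µg/L = 0.0041 mg/L.
After input A: C = (46·0.0041 + 3.35·0.13) / 49.35 = 0.01265 mg/L.
5.7 µg/L = 0.0057 mg/L.
After input B: C = (49.35·0.01265 + 1.1·0.0057) / 50.45 = 0.01249 mg/L.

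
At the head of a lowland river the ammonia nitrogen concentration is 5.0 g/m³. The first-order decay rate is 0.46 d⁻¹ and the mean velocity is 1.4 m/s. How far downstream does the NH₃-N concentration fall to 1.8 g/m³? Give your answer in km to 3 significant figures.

From C = C₀·e^(−kt), t = ln(C₀/C)/k = ln(5.0/1.8)/0.46 = 1.022/0.46 = 2.221 d.
Distance = v·t = 1.4 m/s × 1.919e+05 s = 2.686e+05 m = 268.6 km.

269 km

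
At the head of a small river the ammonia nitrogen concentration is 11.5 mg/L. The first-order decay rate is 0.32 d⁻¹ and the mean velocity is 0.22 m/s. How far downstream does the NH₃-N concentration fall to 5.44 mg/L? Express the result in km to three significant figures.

From C = C₀·e^(−kt), t = ln(C₀/C)/k = ln(11.5/5.44)/0.32 = 0.7486/0.32 = 2.339 d.
Distance = v·t = 0.22 m/s × 2.021e+05 s = 4.446e+04 m = 44.46 km.

44.5 km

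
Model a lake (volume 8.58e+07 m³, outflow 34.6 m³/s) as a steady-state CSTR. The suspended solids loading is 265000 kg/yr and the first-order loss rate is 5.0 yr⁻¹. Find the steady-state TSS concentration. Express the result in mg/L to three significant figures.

0.174 mg/L

Outflow Q = 34.6 m³/s × 3.156e+07 s/yr = 1.092e+09 m³/yr.
Steady-state CSTR mass balance: W = Q·C + k·V·C, so C = W/(Q + kV).
Q + kV = 1.092e+09 + 5.0·8.58e+07 = 1.521e+09 m³/yr.
C = 265000/1.521e+09 = 0.0001742 kg/m³ = 0.1742 mg/L.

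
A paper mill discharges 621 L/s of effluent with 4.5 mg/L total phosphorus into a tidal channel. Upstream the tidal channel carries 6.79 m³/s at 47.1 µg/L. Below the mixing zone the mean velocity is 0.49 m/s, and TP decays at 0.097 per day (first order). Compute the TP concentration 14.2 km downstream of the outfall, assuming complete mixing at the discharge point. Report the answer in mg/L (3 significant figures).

0.407 mg/L

621 L/s = 0.621 m³/s.
47.1 µg/L = 0.0471 mg/L.
After complete mixing, C₀ = (0.621·4.5 + 6.79·0.0471) / 7.411 = 0.4202 mg/L.
Travel time t = 1.42e+04 m / 0.49 m/s = 2.898e+04 s = 0.3354 d.
C = 0.4202·exp(−0.097·0.3354) = 0.4202·0.968 = 0.4068 mg/L.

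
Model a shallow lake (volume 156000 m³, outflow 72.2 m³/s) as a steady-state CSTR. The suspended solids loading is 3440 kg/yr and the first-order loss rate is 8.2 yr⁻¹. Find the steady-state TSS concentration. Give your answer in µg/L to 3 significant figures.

1.51 µg/L

Outflow Q = 72.2 m³/s × 3.156e+07 s/yr = 2.278e+09 m³/yr.
Steady-state CSTR mass balance: W = Q·C + k·V·C, so C = W/(Q + kV).
Q + kV = 2.278e+09 + 8.2·156000 = 2.28e+09 m³/yr.
C = 3440/2.28e+09 = 1.509e-06 kg/m³ = 0.001509 mg/L = 1.509 µg/L.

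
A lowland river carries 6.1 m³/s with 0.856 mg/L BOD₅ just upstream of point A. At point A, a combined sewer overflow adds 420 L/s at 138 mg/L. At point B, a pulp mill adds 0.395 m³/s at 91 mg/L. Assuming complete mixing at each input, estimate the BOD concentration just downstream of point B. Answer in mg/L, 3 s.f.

14.3 mg/L

420 L/s = 0.42 m³/s.
After input A: C = (6.1·0.856 + 0.42·138) / 6.52 = 9.69 mg/L.
After input B: C = (6.52·9.69 + 0.395·91) / 6.915 = 14.34 mg/L.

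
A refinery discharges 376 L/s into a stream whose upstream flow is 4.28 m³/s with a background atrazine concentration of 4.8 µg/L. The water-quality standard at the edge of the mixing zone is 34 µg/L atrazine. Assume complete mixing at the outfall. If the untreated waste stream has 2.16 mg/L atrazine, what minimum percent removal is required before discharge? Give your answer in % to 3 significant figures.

83.0 %

376 L/s = 0.376 m³/s.
4.8 µg/L = 0.0048 mg/L.
34 µg/L = 0.034 mg/L.
Mass balance: 0.034·4.656 = 0.376·Cₑ + 4.28·0.0048.
Cₑ = (0.1583 − 0.02054) / 0.376 = 0.3664 mg/L.
Required removal = 1 − 0.3664/2.16 = 83.04 %.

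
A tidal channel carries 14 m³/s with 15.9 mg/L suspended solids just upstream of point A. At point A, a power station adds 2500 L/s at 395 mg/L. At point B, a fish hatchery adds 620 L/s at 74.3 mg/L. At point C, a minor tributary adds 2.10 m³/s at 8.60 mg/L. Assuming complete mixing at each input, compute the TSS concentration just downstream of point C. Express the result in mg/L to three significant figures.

66.3 mg/L

2500 L/s = 2.5 m³/s.
After input A: C = (14·15.9 + 2.5·395) / 16.5 = 73.34 mg/L.
620 L/s = 0.62 m³/s.
After input B: C = (16.5·73.34 + 0.62·74.3) / 17.12 = 73.37 mg/L.
After input C: C = (17.12·73.37 + 2.1·8.6) / 19.22 = 66.3 mg/L.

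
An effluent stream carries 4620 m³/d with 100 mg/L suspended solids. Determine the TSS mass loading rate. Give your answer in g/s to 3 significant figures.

4620 m³/d = 0.05347 m³/s.
Mass flux = Q·C = 0.05347 m³/s × 100 g/m³ = 5.347 g/s.

5.35 g/s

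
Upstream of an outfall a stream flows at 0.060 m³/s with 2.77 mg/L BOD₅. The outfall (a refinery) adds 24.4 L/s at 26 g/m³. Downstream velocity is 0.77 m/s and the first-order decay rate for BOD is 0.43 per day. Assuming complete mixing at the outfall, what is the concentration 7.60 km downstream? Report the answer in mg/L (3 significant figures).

24.4 L/s = 0.0244 m³/s.
After complete mixing, C₀ = (0.0244·26 + 0.06·2.77) / 0.0844 = 9.486 mg/L.
Travel time t = 7600 m / 0.77 m/s = 9870 s = 0.1142 d.
C = 9.486·exp(−0.43·0.1142) = 9.486·0.9521 = 9.031 mg/L.

9.03 mg/L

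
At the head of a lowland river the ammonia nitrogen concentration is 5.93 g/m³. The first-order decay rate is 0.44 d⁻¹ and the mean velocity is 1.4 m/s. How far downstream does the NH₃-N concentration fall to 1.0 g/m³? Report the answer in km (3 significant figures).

489 km

From C = C₀·e^(−kt), t = ln(C₀/C)/k = ln(5.93/1.0)/0.44 = 1.78/0.44 = 4.046 d.
Distance = v·t = 1.4 m/s × 3.495e+05 s = 4.893e+05 m = 489.3 km.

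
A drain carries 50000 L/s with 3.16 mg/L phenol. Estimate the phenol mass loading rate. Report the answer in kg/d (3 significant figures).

13700 kg/d

50000 L/s = 50 m³/s.
Mass flux = Q·C = 50 m³/s × 3.16 g/m³ = 158 g/s.
= 158 g/s × 86.4 = 1.365e+04 kg/d.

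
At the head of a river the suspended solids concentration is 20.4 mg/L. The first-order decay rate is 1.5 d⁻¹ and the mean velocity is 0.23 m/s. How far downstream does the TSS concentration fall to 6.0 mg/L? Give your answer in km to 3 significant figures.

16.2 km

From C = C₀·e^(−kt), t = ln(C₀/C)/k = ln(20.4/6.0)/1.5 = 1.224/1.5 = 0.8159 d.
Distance = v·t = 0.23 m/s × 7.049e+04 s = 1.621e+04 m = 16.21 km.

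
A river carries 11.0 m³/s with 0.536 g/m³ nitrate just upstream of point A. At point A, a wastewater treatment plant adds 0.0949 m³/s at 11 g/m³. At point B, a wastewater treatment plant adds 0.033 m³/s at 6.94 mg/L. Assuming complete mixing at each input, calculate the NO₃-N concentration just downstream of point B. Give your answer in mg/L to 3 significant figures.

0.644 mg/L

After input A: C = (11·0.536 + 0.0949·11) / 11.09 = 0.6255 mg/L.
After input B: C = (11.09·0.6255 + 0.033·6.94) / 11.13 = 0.6442 mg/L.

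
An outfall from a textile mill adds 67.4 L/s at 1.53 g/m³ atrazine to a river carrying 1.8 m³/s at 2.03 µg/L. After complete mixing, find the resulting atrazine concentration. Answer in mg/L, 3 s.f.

0.0572 mg/L

67.4 L/s = 0.0674 m³/s.
2.03 µg/L = 0.00203 mg/L.
Conservation of mass across the mixing zone: C = (0.0674·1.53 + 1.8·0.00203) / (0.0674 + 1.8) = 0.1068/1.867 = 0.05718 mg/L.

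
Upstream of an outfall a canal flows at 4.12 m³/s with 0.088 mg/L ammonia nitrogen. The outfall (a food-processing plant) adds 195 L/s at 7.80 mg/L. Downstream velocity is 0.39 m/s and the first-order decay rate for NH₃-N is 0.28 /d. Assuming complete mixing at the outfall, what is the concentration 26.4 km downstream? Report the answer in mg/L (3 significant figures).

195 L/s = 0.195 m³/s.
After complete mixing, C₀ = (0.195·7.8 + 4.12·0.088) / 4.315 = 0.4365 mg/L.
Travel time t = 2.64e+04 m / 0.39 m/s = 6.769e+04 s = 0.7835 d.
C = 0.4365·exp(−0.28·0.7835) = 0.4365·0.803 = 0.3505 mg/L.

0.351 mg/L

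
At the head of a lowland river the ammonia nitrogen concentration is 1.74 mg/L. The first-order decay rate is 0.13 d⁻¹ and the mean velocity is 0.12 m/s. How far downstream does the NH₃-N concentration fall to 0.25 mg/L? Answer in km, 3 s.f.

155 km

From C = C₀·e^(−kt), t = ln(C₀/C)/k = ln(1.74/0.25)/0.13 = 1.94/0.13 = 14.92 d.
Distance = v·t = 0.12 m/s × 1.289e+06 s = 1.547e+05 m = 154.7 km.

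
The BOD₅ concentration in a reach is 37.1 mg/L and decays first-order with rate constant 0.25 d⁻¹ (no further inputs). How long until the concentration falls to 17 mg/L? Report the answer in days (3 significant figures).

t = ln(C₀/C)/k = ln(37.1/17)/0.25 = 0.7804/0.25 = 3.122 d.

3.12 d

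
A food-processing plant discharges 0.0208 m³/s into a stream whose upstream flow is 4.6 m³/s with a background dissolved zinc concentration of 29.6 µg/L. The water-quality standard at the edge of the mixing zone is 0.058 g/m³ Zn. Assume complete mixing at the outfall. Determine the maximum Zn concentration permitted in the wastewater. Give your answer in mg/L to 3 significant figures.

29.6 µg/L = 0.0296 mg/L.
Mass balance: 0.058·4.621 = 0.0208·Cₑ + 4.6·0.0296.
Cₑ = (0.268 − 0.1362) / 0.0208 = 6.339 mg/L.

6.34 mg/L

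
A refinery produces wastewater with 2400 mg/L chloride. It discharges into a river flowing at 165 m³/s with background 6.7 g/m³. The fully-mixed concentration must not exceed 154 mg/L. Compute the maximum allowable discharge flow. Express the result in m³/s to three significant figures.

10.8 m³/s

Mass balance at complete mixing: C_std·(Q_w + Q_r) = Q_w·C_e + Q_r·C_b.
Rearranging, Q_w = Q_r·(C_std − C_b)/(C_e − C_std) = 165·(154 − 6.7) / (2400 − 154) = 10.82 m³/s.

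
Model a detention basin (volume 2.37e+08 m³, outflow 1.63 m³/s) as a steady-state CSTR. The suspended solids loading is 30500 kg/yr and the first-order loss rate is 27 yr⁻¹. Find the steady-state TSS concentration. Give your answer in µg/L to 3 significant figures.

4.73 µg/L

Outflow Q = 1.63 m³/s × 3.156e+07 s/yr = 5.144e+07 m³/yr.
Steady-state CSTR mass balance: W = Q·C + k·V·C, so C = W/(Q + kV).
Q + kV = 5.144e+07 + 27·2.37e+08 = 6.45e+09 m³/yr.
C = 30500/6.45e+09 = 4.728e-06 kg/m³ = 0.004728 mg/L = 4.728 µg/L.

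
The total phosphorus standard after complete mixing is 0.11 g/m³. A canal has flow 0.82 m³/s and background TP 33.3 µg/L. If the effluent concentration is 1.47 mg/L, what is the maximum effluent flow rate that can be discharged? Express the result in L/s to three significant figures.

33.3 µg/L = 0.0333 mg/L.
Mass balance at complete mixing: C_std·(Q_w + Q_r) = Q_w·C_e + Q_r·C_b.
Rearranging, Q_w = Q_r·(C_std − C_b)/(C_e − C_std) = 0.82·(0.11 − 0.0333) / (1.47 − 0.11) = 0.04625 m³/s.
= 46.25 L/s.

46.2 L/s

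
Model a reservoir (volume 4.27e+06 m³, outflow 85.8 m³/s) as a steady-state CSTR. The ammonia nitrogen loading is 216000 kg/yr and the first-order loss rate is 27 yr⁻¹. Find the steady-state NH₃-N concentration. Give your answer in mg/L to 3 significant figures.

0.0765 mg/L

Outflow Q = 85.8 m³/s × 3.156e+07 s/yr = 2.708e+09 m³/yr.
Steady-state CSTR mass balance: W = Q·C + k·V·C, so C = W/(Q + kV).
Q + kV = 2.708e+09 + 27·4.27e+06 = 2.823e+09 m³/yr.
C = 216000/2.823e+09 = 7.652e-05 kg/m³ = 0.07652 mg/L.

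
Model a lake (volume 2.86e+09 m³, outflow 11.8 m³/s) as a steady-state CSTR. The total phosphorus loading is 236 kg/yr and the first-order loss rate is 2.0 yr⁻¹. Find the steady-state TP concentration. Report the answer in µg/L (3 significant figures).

0.0387 µg/L

Outflow Q = 11.8 m³/s × 3.156e+07 s/yr = 3.724e+08 m³/yr.
Steady-state CSTR mass balance: W = Q·C + k·V·C, so C = W/(Q + kV).
Q + kV = 3.724e+08 + 2.0·2.86e+09 = 6.092e+09 m³/yr.
C = 236/6.092e+09 = 3.874e-08 kg/m³ = 3.874e-05 mg/L = 0.03874 µg/L.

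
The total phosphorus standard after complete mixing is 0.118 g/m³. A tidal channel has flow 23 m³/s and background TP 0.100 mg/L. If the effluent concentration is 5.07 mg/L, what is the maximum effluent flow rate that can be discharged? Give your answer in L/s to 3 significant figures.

Mass balance at complete mixing: C_std·(Q_w + Q_r) = Q_w·C_e + Q_r·C_b.
Rearranging, Q_w = Q_r·(C_std − C_b)/(C_e − C_std) = 23·(0.118 − 0.1) / (5.07 − 0.118) = 0.0836 m³/s.
= 83.6 L/s.

83.6 L/s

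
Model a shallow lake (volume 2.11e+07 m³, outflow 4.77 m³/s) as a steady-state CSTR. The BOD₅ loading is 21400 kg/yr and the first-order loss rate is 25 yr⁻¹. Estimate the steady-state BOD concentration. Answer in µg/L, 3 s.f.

Outflow Q = 4.77 m³/s × 3.156e+07 s/yr = 1.505e+08 m³/yr.
Steady-state CSTR mass balance: W = Q·C + k·V·C, so C = W/(Q + kV).
Q + kV = 1.505e+08 + 25·2.11e+07 = 6.78e+08 m³/yr.
C = 21400/6.78e+08 = 3.156e-05 kg/m³ = 0.03156 mg/L = 31.56 µg/L.

31.6 µg/L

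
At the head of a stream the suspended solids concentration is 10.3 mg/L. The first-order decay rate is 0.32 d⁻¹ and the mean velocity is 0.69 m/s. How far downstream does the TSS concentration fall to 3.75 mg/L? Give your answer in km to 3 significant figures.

From C = C₀·e^(−kt), t = ln(C₀/C)/k = ln(10.3/3.75)/0.32 = 1.01/0.32 = 3.157 d.
Distance = v·t = 0.69 m/s × 2.728e+05 s = 1.882e+05 m = 188.2 km.

188 km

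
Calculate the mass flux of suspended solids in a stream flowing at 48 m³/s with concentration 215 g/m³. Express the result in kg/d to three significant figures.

892000 kg/d

Mass flux = Q·C = 48 m³/s × 215 g/m³ = 1.032e+04 g/s.
= 1.032e+04 g/s × 86.4 = 8.916e+05 kg/d.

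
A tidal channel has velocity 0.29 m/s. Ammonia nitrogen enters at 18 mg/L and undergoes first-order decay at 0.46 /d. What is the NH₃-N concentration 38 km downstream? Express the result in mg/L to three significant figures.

8.96 mg/L

Travel time t = 38 km / 0.29 m/s = 3.8e+04/0.29 = 1.31e+05 s = 1.517 d.
First-order decay: C = 18·exp(−0.46·1.517) = 18·0.4978 = 8.96 mg/L.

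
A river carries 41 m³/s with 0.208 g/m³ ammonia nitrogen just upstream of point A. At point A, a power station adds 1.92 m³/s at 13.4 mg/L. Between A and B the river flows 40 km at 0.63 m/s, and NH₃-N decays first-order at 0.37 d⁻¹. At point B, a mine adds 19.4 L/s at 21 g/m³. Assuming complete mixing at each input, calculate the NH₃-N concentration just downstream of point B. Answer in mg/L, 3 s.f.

After input A: C = (41·0.208 + 1.92·13.4) / 42.92 = 0.7981 mg/L.
Over the 40 km reach to input B (t = 6.349e+04 s = 0.7349 d), decay gives C = 0.7981·exp(−0.37·0.7349) = 0.6081 mg/L.
19.4 L/s = 0.0194 m³/s.
After input B: C = (42.92·0.6081 + 0.0194·21) / 42.94 = 0.6173 mg/L.

0.617 mg/L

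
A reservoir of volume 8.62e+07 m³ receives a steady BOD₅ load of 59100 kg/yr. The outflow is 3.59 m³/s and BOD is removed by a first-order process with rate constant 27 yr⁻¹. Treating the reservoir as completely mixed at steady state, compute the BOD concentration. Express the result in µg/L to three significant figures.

24.2 µg/L

Outflow Q = 3.59 m³/s × 3.156e+07 s/yr = 1.133e+08 m³/yr.
Steady-state CSTR mass balance: W = Q·C + k·V·C, so C = W/(Q + kV).
Q + kV = 1.133e+08 + 27·8.62e+07 = 2.441e+09 m³/yr.
C = 59100/2.441e+09 = 2.421e-05 kg/m³ = 0.02421 mg/L = 24.21 µg/L.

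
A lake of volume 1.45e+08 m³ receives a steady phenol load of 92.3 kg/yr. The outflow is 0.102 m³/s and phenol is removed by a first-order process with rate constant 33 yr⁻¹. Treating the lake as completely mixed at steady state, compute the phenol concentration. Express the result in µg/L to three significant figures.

Outflow Q = 0.102 m³/s × 3.156e+07 s/yr = 3.219e+06 m³/yr.
Steady-state CSTR mass balance: W = Q·C + k·V·C, so C = W/(Q + kV).
Q + kV = 3.219e+06 + 33·1.45e+08 = 4.788e+09 m³/yr.
C = 92.3/4.788e+09 = 1.928e-08 kg/m³ = 1.928e-05 mg/L = 0.01928 µg/L.

0.0193 µg/L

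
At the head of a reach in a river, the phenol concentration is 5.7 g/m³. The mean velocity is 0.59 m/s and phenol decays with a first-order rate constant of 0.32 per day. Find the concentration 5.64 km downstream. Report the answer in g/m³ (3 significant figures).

Travel time t = 5.64 km / 0.59 m/s = 5640/0.59 = 9559 s = 0.1106 d.
First-order decay: C = 5.7·exp(−0.32·0.1106) = 5.7·0.9652 = 5.502 g/m³.

5.50 g/m³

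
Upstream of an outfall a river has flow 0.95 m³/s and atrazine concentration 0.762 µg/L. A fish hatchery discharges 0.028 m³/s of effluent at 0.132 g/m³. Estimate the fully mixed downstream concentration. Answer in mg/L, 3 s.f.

0.762 µg/L = 0.000762 mg/L.
By mass balance at complete mixing, C = (0.028·0.132 + 0.95·0.000762) / (0.028 + 0.95) = 0.00442/0.978 = 0.004519 mg/L.

0.00452 mg/L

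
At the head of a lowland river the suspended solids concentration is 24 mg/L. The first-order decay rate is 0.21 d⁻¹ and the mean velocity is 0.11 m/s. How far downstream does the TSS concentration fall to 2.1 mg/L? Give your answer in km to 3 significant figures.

From C = C₀·e^(−kt), t = ln(C₀/C)/k = ln(24/2.1)/0.21 = 2.436/0.21 = 11.6 d.
Distance = v·t = 0.11 m/s × 1.002e+06 s = 1.103e+05 m = 110.3 km.

110 km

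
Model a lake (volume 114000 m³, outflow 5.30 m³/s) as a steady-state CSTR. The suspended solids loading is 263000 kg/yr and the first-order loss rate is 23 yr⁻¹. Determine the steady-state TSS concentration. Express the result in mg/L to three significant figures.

1.55 mg/L

Outflow Q = 5.30 m³/s × 3.156e+07 s/yr = 1.673e+08 m³/yr.
Steady-state CSTR mass balance: W = Q·C + k·V·C, so C = W/(Q + kV).
Q + kV = 1.673e+08 + 23·114000 = 1.699e+08 m³/yr.
C = 263000/1.699e+08 = 0.001548 kg/m³ = 1.548 mg/L.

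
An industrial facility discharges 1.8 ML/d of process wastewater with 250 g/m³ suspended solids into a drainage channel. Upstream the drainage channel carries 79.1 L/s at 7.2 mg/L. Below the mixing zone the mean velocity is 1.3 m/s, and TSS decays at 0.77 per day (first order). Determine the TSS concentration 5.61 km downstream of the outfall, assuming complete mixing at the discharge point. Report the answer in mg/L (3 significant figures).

55.6 mg/L

1.8 ML/d = 0.02083 m³/s.
79.1 L/s = 0.0791 m³/s.
After complete mixing, C₀ = (0.02083·250 + 0.0791·7.2) / 0.09993 = 57.82 mg/L.
Travel time t = 5610 m / 1.3 m/s = 4315 s = 0.04995 d.
C = 57.82·exp(−0.77·0.04995) = 57.82·0.9623 = 55.64 mg/L.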